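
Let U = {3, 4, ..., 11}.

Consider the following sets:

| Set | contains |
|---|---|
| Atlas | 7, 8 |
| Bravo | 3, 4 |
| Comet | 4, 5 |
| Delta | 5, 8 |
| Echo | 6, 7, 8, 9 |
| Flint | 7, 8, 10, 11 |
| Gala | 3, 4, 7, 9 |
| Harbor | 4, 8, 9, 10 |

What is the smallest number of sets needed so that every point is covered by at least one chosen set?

Bravo, Comet, Echo, and Flint cover everything between them: the union {3, 4, 5, 6, 7, 8, 9, 10, 11} is all of U.
Only Echo contains 6, so Echo is forced; the remaining 5 points need at least 3 more sets (each remaining set adds at most 2) — so at least 4 sets are needed, and 4 is optimal.

4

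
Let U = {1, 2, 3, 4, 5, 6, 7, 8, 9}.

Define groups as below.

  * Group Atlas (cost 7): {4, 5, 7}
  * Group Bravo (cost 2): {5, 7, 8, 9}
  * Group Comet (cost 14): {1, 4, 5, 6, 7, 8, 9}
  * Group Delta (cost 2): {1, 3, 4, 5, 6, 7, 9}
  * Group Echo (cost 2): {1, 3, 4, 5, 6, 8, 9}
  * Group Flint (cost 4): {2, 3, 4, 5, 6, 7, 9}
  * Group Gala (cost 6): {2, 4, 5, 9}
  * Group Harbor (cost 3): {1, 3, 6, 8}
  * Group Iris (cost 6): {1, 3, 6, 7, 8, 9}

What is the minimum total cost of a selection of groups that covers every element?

Echo, Flint together cover every element (Echo ∪ Flint = {1, 2, 3, 4, 5, 6, 7, 8, 9}); total cost 2 + 4 = 6.
The greedy pick Delta, Bravo, Flint costs 8; no covering selection beats 6.

6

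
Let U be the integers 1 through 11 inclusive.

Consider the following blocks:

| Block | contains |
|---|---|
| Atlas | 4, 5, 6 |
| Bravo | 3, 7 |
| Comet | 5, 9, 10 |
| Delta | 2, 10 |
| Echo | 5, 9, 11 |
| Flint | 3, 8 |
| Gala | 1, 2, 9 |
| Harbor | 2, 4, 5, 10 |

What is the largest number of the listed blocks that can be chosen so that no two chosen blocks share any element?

3

Bravo, Delta, Echo are pairwise disjoint (Bravo={3,7}; Delta={2,10}; Echo={5,9,11}).
Every remaining block overlaps one of these, and no 4 of the listed blocks are pairwise disjoint, so 3 is the maximum.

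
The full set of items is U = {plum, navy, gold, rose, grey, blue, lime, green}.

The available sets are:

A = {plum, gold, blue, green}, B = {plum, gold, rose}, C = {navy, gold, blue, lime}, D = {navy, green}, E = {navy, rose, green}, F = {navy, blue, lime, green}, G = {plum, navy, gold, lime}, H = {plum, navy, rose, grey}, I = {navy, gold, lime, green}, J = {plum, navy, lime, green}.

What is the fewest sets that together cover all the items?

Take {A, F, H}. Their union is {plum, navy, gold, rose, grey, blue, lime, green}, which is all 8 items.
Only H contains grey, so H is forced; the remaining 4 items need at least 2 more sets (each remaining set adds at most 3) — so at least 3 sets are needed, and 3 is optimal.

3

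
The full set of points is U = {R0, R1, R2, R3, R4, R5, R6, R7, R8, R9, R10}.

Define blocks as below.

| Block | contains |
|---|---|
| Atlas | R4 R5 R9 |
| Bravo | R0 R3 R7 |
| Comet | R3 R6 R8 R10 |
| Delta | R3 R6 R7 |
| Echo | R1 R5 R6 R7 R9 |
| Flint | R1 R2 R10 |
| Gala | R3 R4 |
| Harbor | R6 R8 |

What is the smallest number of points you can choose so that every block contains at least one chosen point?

The 4 points {R2, R3, R5, R8} hit every block.
The blocks Atlas, Bravo, Flint, Harbor are pairwise disjoint, so any hitting set needs a separate point for each — at least 4. Hence 4 is optimal.

4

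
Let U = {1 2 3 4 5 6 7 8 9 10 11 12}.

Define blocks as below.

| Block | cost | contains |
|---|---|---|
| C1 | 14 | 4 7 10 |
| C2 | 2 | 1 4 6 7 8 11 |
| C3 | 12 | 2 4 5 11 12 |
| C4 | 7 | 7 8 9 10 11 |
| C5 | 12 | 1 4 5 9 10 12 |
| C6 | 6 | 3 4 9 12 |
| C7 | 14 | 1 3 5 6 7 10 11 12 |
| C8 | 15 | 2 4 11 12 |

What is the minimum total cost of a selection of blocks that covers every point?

C2, C3, C4, C6 together cover every point (C2 ∪ C3 ∪ C4 ∪ C6 = {1, 2, 3, 4, 5, 6, 7, 8, 9, 10, 11, 12}); total cost 2 + 12 + 7 + 6 = 27.
No covering selection has total cost below 27.

27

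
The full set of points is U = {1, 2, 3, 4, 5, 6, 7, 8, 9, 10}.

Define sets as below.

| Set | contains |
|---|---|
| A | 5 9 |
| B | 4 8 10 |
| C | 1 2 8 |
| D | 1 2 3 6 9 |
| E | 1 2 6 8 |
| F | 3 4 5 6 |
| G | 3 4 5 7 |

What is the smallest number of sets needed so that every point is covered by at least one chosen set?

B, D, and G cover everything between them: the union {1, 2, 3, 4, 5, 6, 7, 8, 9, 10} is all of U.
Only G contains 7, so G is forced; the remaining 6 points need at least 2 more sets (each remaining set adds at most 4) — so at least 3 sets are needed, and 3 is optimal.

3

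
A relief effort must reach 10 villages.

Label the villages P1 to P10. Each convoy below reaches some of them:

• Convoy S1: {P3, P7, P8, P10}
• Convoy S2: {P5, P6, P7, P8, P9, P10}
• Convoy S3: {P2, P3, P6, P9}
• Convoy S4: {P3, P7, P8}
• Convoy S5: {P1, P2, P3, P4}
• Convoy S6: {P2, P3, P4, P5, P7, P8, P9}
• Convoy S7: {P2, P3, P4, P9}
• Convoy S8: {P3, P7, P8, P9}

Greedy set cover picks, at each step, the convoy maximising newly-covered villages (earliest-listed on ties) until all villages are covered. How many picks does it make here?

3

Greedy: pick S6 (covers 7 new) → pick S2 (covers 2 new) → pick S5 (covers 1 new). Total picks: 3.
(The true minimum cover uses only 2 convoys, so greedy is not optimal here.)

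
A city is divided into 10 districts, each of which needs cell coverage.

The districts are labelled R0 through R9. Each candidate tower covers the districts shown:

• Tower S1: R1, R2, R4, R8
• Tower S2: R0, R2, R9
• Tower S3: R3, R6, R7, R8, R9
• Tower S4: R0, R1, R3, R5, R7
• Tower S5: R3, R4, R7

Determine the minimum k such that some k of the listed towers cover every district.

3

Take {S1, S3, S4}. Their union is {R0, R1, R2, R3, R4, R5, R6, R7, R8, R9}, which is all 10 districts.
Only S4 contains R5, so S4 is forced; the remaining 5 districts need at least 2 more towers (each remaining tower adds at most 3) — so at least 3 towers are needed, and 3 is optimal.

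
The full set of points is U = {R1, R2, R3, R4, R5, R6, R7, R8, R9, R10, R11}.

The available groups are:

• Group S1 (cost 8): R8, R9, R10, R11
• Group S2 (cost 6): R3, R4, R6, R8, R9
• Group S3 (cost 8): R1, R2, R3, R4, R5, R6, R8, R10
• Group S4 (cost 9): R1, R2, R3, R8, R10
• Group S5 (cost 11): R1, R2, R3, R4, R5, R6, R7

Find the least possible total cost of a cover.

19

S1, S5 together cover every point (S1 ∪ S5 = {R1, R2, R3, R4, R5, R6, R7, R8, R9, R10, R11}); total cost 8 + 11 = 19.
The greedy pick S3, S1, S5 costs 27; no covering selection beats 19.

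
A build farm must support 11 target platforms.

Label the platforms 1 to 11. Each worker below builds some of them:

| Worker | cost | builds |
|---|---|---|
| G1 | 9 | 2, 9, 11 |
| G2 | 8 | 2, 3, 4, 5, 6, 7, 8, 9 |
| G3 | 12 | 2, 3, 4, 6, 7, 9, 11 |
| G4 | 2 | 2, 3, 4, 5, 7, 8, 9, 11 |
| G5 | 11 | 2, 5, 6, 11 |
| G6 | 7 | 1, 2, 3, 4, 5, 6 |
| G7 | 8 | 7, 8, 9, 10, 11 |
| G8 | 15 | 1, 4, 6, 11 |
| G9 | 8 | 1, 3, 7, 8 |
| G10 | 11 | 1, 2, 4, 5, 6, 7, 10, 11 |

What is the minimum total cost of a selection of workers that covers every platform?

13

G4, G10 together cover every platform (G4 ∪ G10 = {1, 2, 3, 4, 5, 6, 7, 8, 9, 10, 11}); total cost 2 + 11 = 13.
The greedy pick G4, G6, G7 costs 17; no covering selection beats 13.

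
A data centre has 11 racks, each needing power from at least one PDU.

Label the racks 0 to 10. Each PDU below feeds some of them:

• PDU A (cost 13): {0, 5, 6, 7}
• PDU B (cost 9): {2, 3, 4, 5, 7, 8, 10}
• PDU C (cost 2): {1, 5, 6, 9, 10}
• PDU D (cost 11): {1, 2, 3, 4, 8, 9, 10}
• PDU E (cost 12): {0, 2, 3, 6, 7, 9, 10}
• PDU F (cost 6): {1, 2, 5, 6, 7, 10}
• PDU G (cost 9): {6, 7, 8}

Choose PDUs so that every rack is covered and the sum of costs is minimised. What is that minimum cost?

23

B, C, E together cover every rack (B ∪ C ∪ E = {0, 1, 2, 3, 4, 5, 6, 7, 8, 9, 10}); total cost 9 + 2 + 12 = 23.
No covering selection has total cost below 23.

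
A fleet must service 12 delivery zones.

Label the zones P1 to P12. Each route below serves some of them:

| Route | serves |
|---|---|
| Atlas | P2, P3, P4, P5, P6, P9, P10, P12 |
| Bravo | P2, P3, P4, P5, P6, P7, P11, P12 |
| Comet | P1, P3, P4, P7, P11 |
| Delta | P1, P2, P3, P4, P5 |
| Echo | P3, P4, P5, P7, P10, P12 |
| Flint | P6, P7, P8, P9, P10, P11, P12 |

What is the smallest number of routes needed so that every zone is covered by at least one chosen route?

2

Take {Delta, Flint}. Their union is {P1, P2, P3, P4, P5, P6, P7, P8, P9, P10, P11, P12}, which is all 12 zones.
No single route has all 12 zones (the largest, Atlas, has 8), so 2 is optimal.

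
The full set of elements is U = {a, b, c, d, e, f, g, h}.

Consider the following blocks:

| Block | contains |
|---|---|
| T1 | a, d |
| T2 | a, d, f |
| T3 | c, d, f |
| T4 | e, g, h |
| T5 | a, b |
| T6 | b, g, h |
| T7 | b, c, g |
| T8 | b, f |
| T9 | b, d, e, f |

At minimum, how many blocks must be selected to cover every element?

3

T2, T4, and T7 cover everything between them: the union {a, b, c, d, e, f, g, h} is all of U.
No 2 of the 9 blocks cover everything (all 36 combinations miss at least one element), so 3 is optimal.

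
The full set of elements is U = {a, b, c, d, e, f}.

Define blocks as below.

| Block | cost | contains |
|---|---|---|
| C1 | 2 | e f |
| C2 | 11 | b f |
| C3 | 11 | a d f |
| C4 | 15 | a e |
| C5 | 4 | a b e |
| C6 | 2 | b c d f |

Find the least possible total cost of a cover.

6

C5, C6 together cover every element (C5 ∪ C6 = {a, b, c, d, e, f}); total cost 4 + 2 = 6.
The greedy pick C6, C1, C5 costs 8; no covering selection beats 6.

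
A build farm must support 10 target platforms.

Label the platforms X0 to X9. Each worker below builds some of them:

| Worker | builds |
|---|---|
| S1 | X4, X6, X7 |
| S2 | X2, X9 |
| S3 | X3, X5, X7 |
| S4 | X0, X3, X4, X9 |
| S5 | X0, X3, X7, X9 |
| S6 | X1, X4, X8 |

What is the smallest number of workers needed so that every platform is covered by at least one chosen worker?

Take {S1, S2, S3, S4, S6}. Their union is {X0, X1, X2, X3, X4, X5, X6, X7, X8, X9}, which is all 10 platforms.
No 4 of the 6 workers cover everything (all 15 combinations miss at least one platform), so 5 is optimal.

5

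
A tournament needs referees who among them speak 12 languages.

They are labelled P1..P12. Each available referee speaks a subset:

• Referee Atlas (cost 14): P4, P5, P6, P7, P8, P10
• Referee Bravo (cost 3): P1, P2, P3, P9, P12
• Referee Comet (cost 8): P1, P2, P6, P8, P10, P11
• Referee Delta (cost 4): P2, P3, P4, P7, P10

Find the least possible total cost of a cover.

25

Atlas, Bravo, Comet together cover every language (Atlas ∪ Bravo ∪ Comet = {P1, P2, P3, P4, P5, P6, P7, P8, P9, P10, P11, P12}); total cost 14 + 3 + 8 = 25.
The greedy pick Bravo, Delta, Comet, Atlas costs 29; no covering selection beats 25.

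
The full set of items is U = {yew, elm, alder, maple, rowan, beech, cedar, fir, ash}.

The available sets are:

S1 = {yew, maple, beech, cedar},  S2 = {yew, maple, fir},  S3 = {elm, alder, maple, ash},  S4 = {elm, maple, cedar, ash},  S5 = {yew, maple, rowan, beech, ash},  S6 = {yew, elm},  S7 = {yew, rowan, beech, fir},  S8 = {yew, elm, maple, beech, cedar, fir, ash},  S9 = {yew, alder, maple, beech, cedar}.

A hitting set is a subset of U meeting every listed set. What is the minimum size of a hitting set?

H = {yew, maple} meets every set (each contains at least one member of H), and |H| = 2.
The sets S3, S7 are pairwise disjoint, so any hitting set needs a separate item for each — at least 2. Hence 2 is optimal.

2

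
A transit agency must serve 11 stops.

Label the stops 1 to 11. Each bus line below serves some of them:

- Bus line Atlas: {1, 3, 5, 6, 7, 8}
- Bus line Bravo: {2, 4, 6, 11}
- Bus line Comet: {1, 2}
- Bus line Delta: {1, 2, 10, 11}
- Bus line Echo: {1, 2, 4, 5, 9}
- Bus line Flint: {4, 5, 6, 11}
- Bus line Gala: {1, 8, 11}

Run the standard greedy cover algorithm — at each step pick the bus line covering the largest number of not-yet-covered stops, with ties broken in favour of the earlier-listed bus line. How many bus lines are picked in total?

Greedy: pick Atlas (covers 6 new) → pick Bravo (covers 3 new) → pick Delta (covers 1 new) → pick Echo (covers 1 new). Total picks: 4.
(The true minimum cover uses only 3 bus lines, so greedy is not optimal here.)

4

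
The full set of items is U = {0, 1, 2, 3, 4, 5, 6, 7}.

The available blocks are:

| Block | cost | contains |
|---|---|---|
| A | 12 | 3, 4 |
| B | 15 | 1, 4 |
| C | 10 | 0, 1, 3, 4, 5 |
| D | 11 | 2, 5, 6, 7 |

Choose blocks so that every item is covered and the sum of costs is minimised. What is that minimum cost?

21

C, D together cover every item (C ∪ D = {0, 1, 2, 3, 4, 5, 6, 7}); total cost 10 + 11 = 21.
No covering selection has total cost below 21.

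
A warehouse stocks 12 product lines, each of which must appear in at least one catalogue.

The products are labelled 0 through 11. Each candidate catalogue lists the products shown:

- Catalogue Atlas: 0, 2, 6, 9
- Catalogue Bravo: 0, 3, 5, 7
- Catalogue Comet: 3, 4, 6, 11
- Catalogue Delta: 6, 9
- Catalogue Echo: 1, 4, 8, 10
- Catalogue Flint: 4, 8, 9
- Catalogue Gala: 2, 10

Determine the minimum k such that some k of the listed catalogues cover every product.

Atlas and Bravo and Comet and Echo together: Atlas ∪ Bravo ∪ Comet ∪ Echo = {0, 1, 2, 3, 4, 5, 6, 7, 8, 9, 10, 11} — every product is covered.
Only Comet contains 11, so Comet is forced; the remaining 8 products need at least 3 more catalogues (each remaining catalogue adds at most 3) — so at least 4 catalogues are needed, and 4 is optimal.

4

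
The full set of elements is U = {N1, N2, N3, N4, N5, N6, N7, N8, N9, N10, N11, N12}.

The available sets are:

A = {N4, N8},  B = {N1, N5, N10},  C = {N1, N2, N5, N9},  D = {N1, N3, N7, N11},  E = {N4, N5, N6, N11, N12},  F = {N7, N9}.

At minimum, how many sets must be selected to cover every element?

5

A, B, C, D, and E cover everything between them: the union {N1, N2, N3, N4, N5, N6, N7, N8, N9, N10, N11, N12} is all of U.
No 4 of the 6 sets cover everything (all 15 combinations miss at least one element), so 5 is optimal.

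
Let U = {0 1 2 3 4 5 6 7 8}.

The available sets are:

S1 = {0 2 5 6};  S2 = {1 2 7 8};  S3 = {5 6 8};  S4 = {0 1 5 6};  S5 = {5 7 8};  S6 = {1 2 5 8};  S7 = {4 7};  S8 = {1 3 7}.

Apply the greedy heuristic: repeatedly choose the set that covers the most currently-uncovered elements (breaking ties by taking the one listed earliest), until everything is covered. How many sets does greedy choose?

Greedy: pick S1 (covers 4 new) → pick S2 (covers 3 new) → pick S7 (covers 1 new) → pick S8 (covers 1 new). Total picks: 4.

4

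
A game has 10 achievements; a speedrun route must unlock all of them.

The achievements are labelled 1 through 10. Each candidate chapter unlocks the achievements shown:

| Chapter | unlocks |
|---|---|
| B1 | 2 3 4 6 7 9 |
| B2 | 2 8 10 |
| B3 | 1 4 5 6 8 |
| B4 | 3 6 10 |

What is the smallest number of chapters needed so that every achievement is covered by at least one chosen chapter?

3

B1 and B3 and B4 together: B1 ∪ B3 ∪ B4 = {1, 2, 3, 4, 5, 6, 7, 8, 9, 10} — every achievement is covered.
Only B3 contains 1, so B3 is forced; the remaining 5 achievements need at least 2 more chapters (each remaining chapter adds at most 4) — so at least 3 chapters are needed, and 3 is optimal.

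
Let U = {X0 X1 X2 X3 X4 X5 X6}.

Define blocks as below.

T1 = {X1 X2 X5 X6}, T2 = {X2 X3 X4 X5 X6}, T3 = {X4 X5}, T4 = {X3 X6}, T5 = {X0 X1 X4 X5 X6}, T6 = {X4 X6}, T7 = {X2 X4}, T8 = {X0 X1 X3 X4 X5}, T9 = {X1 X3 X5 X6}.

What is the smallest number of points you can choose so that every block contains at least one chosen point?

The 2 points {X4, X6} hit every block.
The blocks T3, T4 are pairwise disjoint, so any hitting set needs a separate point for each — at least 2. Hence 2 is optimal.

2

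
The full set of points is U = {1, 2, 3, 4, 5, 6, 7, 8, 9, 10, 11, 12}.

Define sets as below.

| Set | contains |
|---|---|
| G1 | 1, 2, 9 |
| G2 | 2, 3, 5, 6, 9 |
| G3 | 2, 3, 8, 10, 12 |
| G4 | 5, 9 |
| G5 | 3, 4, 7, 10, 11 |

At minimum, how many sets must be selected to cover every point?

4

G1, G2, G3, and G5 cover everything between them: the union {1, 2, 3, 4, 5, 6, 7, 8, 9, 10, 11, 12} is all of U.
Only G3 contains 8, so G3 is forced; the remaining 7 points need at least 3 more sets (each remaining set adds at most 3) — so at least 4 sets are needed, and 4 is optimal.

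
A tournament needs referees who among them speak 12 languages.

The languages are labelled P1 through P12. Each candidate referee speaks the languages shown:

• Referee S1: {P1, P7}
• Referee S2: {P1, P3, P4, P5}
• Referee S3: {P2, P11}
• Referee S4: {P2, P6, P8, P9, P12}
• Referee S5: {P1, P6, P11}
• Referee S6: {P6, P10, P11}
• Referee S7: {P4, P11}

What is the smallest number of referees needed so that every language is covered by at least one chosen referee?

4

Take {S1, S2, S4, S6}. Their union is {P1, P2, P3, P4, P5, P6, P7, P8, P9, P10, P11, P12}, which is all 12 languages.
Only S6 contains P10, so S6 is forced; the remaining 9 languages need at least 3 more referees (each remaining referee adds at most 4) — so at least 4 referees are needed, and 4 is optimal.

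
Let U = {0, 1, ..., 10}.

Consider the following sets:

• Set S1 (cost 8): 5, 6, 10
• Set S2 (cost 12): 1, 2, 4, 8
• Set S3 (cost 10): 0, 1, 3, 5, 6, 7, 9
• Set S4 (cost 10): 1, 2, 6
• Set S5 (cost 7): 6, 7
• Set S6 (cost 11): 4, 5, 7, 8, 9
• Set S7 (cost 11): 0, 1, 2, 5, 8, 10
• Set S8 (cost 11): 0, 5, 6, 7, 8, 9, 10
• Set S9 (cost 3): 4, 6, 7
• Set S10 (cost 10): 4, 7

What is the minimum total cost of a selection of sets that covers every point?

24

S3, S7, S9 together cover every point (S3 ∪ S7 ∪ S9 = {0, 1, 2, 3, 4, 5, 6, 7, 8, 9, 10}); total cost 10 + 11 + 3 = 24.
No covering selection has total cost below 24.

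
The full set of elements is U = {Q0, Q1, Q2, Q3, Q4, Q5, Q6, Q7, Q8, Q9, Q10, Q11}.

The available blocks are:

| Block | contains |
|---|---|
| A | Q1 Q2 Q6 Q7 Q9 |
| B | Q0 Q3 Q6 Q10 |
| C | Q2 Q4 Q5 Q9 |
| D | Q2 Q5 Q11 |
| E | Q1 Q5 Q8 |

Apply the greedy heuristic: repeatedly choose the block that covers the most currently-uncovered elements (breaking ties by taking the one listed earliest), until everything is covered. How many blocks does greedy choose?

Greedy: pick A (covers 5 new) → pick B (covers 3 new) → pick C (covers 2 new) → pick D (covers 1 new) → pick E (covers 1 new). Total picks: 5.

5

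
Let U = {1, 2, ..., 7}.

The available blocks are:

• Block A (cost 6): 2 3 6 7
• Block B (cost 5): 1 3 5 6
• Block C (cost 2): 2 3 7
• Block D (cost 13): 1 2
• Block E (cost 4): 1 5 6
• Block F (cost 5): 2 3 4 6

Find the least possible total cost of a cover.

11

C, E, F together cover every point (C ∪ E ∪ F = {1, 2, 3, 4, 5, 6, 7}); total cost 2 + 4 + 5 = 11.
No covering selection has total cost below 11.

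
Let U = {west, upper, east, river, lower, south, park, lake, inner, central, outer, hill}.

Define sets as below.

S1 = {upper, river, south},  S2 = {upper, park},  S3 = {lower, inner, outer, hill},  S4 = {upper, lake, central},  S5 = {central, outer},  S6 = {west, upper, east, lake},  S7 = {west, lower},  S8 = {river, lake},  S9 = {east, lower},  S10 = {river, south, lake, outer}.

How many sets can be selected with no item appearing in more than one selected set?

S2, S5, S8, S9 are pairwise disjoint (S2={upper,park}; S5={central,outer}; S8={river,lake}; S9={east,lower}).
Every remaining set overlaps one of these, and no 5 of the listed sets are pairwise disjoint, so 4 is the maximum.

4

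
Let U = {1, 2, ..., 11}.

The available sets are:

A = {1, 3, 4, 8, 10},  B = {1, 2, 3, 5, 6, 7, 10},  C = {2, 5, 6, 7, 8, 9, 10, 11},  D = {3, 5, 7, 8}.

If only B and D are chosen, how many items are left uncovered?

Union of B, D = {1, 2, 3, 5, 6, 7, 8, 10}.
Not covered: 4, 9, 11 — 3 items.

3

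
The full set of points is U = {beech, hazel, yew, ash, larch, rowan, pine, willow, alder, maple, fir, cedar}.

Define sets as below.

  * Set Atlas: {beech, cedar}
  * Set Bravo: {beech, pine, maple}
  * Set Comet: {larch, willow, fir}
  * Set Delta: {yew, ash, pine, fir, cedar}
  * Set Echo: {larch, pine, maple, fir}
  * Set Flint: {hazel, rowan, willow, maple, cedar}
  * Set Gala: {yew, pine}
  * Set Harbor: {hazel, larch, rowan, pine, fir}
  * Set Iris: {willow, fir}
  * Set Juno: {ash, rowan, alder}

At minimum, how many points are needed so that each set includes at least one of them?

H = {rowan, pine, willow, cedar} meets every set (each contains at least one member of H), and |H| = 4.
The sets Atlas, Gala, Iris, Juno are pairwise disjoint, so any hitting set needs a separate point for each — at least 4. Hence 4 is optimal.

4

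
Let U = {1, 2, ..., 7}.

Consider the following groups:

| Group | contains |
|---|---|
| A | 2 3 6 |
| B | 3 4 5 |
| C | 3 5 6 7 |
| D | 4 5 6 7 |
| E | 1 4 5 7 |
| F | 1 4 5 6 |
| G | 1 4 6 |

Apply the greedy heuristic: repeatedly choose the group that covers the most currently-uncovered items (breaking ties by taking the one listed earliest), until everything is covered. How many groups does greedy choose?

Greedy: pick C (covers 4 new) → pick E (covers 2 new) → pick A (covers 1 new). Total picks: 3.
(The true minimum cover uses only 2 groups, so greedy is not optimal here.)

3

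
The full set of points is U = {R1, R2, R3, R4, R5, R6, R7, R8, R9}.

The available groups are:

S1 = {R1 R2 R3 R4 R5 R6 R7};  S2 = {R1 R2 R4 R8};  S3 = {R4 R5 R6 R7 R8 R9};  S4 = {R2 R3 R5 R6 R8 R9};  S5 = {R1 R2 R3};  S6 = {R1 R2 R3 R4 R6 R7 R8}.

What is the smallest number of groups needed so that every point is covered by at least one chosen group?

S3 and S6 cover everything between them: the union {R1, R2, R3, R4, R5, R6, R7, R8, R9} is all of U.
No single group has all 9 points (the largest, S1, has 7), so 2 is optimal.

2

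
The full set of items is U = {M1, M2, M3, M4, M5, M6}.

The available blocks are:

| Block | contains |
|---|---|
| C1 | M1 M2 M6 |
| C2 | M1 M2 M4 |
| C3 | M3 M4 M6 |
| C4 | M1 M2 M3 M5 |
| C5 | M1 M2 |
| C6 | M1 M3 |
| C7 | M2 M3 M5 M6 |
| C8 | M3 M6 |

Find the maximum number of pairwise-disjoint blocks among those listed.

2

C3, C5 are pairwise disjoint (C3={M3,M4,M6}; C5={M1,M2}).
Every remaining block overlaps one of these, and no 3 of the listed blocks are pairwise disjoint, so 2 is the maximum.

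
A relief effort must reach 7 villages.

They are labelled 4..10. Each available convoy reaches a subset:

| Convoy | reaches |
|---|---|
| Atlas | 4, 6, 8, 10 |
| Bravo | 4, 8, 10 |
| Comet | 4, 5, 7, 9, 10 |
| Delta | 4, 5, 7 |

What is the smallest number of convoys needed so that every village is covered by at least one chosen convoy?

Atlas and Comet together: Atlas ∪ Comet = {4, 5, 6, 7, 8, 9, 10} — every village is covered.
No single convoy has all 7 villages (the largest, Comet, has 5), so 2 is optimal.

2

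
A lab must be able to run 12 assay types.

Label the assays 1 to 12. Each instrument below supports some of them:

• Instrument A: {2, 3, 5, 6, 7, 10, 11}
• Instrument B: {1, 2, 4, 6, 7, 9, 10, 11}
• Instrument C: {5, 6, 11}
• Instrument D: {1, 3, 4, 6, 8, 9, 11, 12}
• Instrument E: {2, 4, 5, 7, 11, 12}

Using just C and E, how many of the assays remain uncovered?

Union of C, E = {2, 4, 5, 6, 7, 11, 12}.
Not covered: 1, 3, 8, 9, 10 — 5 assays.

5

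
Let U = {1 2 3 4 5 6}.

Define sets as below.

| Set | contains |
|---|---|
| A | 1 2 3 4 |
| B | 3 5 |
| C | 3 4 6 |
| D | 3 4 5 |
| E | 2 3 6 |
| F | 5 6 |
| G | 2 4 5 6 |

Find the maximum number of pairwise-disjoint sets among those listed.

A, F are pairwise disjoint (A={1,2,3,4}; F={5,6}).
Every remaining set overlaps one of these, and no 3 of the listed sets are pairwise disjoint, so 2 is the maximum.

2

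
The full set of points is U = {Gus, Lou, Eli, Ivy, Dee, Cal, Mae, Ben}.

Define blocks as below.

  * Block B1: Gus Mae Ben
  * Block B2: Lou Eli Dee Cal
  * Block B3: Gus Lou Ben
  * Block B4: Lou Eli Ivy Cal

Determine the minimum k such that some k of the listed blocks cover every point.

B1, B2, and B4 cover everything between them: the union {Gus, Lou, Eli, Ivy, Dee, Cal, Mae, Ben} is all of U.
Only B4 contains Ivy, so B4 is forced; the remaining 4 points need at least 2 more blocks (each remaining block adds at most 3) — so at least 3 blocks are needed, and 3 is optimal.

3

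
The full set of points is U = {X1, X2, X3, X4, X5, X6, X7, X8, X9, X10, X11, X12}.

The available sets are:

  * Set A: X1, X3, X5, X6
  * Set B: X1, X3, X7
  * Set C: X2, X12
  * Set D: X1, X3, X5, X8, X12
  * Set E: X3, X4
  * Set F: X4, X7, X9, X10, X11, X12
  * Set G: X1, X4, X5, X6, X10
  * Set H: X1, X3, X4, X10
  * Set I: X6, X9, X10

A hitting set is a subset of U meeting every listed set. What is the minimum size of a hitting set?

The 3 points {X3, X6, X12} hit every set.
The sets B, C, I are pairwise disjoint, so any hitting set needs a separate point for each — at least 3. Hence 3 is optimal.

3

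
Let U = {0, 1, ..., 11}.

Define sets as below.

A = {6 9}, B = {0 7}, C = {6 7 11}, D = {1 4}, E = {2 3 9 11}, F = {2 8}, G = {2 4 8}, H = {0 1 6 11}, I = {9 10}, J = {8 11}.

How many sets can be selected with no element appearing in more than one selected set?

4

A, B, D, F are pairwise disjoint (A={6,9}; B={0,7}; D={1,4}; F={2,8}).
Every remaining set overlaps one of these, and no 5 of the listed sets are pairwise disjoint, so 4 is the maximum.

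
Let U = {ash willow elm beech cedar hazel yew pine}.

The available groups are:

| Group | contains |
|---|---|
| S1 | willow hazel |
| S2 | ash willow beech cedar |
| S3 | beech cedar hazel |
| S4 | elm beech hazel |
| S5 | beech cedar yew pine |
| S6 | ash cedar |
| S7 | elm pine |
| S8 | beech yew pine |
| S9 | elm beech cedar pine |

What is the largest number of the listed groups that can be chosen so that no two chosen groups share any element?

3

S1, S6, S7 are pairwise disjoint (S1={willow,hazel}; S6={ash,cedar}; S7={elm,pine}).
Every remaining group overlaps one of these, and no 4 of the listed groups are pairwise disjoint, so 3 is the maximum.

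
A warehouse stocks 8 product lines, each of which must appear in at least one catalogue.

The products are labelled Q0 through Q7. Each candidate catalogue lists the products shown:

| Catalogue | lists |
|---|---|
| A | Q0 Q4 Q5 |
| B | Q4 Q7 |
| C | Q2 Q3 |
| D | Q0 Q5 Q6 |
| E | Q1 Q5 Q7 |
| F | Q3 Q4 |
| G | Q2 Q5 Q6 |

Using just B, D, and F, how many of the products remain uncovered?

Union of B, D, F = {Q0, Q3, Q4, Q5, Q6, Q7}.
Not covered: Q1, Q2 — 2 products.

2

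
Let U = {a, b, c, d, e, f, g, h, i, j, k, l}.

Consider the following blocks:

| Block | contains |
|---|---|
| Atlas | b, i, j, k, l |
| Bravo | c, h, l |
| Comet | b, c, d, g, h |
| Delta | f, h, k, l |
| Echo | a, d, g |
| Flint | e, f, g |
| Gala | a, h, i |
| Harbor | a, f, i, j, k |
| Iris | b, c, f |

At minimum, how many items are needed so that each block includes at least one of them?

4

T = {a, f, h, i} meets every block (each contains at least one member of T), and |T| = 4.
No choice of 3 items meets every block, so 4 is the minimum.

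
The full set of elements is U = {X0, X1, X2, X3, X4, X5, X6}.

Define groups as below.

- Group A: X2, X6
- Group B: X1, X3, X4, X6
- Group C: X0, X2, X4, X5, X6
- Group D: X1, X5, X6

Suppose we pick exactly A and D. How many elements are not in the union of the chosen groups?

3

Union of A, D = {X1, X2, X5, X6}.
Not covered: X0, X3, X4 — 3 elements.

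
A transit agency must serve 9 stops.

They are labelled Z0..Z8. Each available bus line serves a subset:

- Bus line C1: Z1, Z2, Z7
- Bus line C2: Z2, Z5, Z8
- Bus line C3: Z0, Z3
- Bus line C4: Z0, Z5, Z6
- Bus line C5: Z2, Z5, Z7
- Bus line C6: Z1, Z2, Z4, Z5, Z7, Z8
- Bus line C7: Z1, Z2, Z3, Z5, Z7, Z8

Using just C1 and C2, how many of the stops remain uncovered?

Union of C1, C2 = {Z1, Z2, Z5, Z7, Z8}.
Not covered: Z0, Z3, Z4, Z6 — 4 stops.

4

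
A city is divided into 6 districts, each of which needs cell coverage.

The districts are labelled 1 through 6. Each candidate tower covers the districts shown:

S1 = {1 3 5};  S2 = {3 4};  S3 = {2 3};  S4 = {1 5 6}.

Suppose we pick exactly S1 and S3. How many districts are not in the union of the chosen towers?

2

Union of S1, S3 = {1, 2, 3, 5}.
Not covered: 4, 6 — 2 districts.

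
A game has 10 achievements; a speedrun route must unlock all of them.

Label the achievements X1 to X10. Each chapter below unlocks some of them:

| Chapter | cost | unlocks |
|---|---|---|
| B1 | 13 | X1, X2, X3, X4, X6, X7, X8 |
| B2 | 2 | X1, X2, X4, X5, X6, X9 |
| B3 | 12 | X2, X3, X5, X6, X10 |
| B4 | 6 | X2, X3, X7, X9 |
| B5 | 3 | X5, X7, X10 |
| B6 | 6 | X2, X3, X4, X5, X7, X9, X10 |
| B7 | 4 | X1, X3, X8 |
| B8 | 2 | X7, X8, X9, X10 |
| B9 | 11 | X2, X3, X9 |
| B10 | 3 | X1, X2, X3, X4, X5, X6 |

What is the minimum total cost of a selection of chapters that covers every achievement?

5

B8, B10 together cover every achievement (B8 ∪ B10 = {X1, X2, X3, X4, X5, X6, X7, X8, X9, X10}); total cost 2 + 3 = 5.
The greedy pick B2, B8, B10 costs 7; no covering selection beats 5.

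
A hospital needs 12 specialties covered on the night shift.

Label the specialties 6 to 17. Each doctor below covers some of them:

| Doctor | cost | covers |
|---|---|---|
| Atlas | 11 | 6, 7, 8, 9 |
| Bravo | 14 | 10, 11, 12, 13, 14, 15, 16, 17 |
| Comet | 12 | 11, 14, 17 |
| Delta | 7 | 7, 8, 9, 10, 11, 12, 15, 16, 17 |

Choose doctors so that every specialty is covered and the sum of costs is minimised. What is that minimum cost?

25

Atlas, Bravo together cover every specialty (Atlas ∪ Bravo = {6, 7, 8, 9, 10, 11, 12, 13, 14, 15, 16, 17}); total cost 11 + 14 = 25.
The greedy pick Delta, Bravo, Atlas costs 32; no covering selection beats 25.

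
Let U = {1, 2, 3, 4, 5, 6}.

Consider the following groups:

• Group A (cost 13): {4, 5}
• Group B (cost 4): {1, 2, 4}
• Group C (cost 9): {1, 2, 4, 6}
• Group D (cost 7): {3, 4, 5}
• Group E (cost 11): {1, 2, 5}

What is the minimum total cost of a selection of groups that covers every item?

16

C, D together cover every item (C ∪ D = {1, 2, 3, 4, 5, 6}); total cost 9 + 7 = 16.
The greedy pick B, D, C costs 20; no covering selection beats 16.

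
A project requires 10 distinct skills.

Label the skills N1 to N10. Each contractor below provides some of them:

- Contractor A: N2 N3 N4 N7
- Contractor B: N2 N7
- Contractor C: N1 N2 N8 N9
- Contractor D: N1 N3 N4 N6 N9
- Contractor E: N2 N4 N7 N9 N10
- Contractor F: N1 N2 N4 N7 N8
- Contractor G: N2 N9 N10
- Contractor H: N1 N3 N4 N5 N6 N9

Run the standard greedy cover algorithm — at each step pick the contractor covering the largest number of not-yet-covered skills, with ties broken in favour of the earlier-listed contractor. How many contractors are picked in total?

3

Greedy: pick H (covers 6 new) → pick E (covers 3 new) → pick C (covers 1 new). Total picks: 3.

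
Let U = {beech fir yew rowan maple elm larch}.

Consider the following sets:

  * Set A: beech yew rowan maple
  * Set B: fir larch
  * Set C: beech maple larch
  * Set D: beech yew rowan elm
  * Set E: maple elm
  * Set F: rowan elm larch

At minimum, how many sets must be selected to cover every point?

3

Take {A, B, E}. Their union is {beech, fir, yew, rowan, maple, elm, larch}, which is all 7 points.
Only B contains fir, so B is forced; the remaining 5 points need at least 2 more sets (each remaining set adds at most 4) — so at least 3 sets are needed, and 3 is optimal.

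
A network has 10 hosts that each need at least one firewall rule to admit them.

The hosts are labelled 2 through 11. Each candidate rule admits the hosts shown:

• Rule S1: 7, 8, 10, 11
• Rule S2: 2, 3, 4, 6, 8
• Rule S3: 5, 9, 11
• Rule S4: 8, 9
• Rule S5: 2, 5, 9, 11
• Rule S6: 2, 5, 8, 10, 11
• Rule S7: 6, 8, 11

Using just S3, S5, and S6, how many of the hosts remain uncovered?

4

Union of S3, S5, S6 = {2, 5, 8, 9, 10, 11}.
Not covered: 3, 4, 6, 7 — 4 hosts.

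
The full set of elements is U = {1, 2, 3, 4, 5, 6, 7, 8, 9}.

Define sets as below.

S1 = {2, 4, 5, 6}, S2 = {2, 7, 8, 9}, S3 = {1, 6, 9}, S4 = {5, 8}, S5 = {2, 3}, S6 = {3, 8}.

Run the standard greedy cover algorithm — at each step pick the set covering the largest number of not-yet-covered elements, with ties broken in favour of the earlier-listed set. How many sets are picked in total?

Greedy: pick S1 (covers 4 new) → pick S2 (covers 3 new) → pick S3 (covers 1 new) → pick S5 (covers 1 new). Total picks: 4.

4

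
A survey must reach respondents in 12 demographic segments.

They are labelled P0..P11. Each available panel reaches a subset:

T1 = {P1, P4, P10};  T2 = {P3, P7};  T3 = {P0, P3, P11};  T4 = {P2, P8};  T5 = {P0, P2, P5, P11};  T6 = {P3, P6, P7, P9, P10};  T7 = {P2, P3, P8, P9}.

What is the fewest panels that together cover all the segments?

4

Take {T1, T4, T5, T6}. Their union is {P0, P1, P2, P3, P4, P5, P6, P7, P8, P9, P10, P11}, which is all 12 segments.
Only T1 contains P1, so T1 is forced; the remaining 9 segments need at least 3 more panels (each remaining panel adds at most 4) — so at least 4 panels are needed, and 4 is optimal.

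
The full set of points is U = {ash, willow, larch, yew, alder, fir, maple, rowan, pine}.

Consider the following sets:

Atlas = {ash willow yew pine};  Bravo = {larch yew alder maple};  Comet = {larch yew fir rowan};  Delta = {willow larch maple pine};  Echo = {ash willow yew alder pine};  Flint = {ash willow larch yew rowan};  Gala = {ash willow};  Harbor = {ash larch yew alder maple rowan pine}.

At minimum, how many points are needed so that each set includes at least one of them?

2

Take H = {willow, yew}. Each listed set contains at least one of these, so H is a hitting set of size 2.
The sets Bravo, Gala are pairwise disjoint, so any hitting set needs a separate point for each — at least 2. Hence 2 is optimal.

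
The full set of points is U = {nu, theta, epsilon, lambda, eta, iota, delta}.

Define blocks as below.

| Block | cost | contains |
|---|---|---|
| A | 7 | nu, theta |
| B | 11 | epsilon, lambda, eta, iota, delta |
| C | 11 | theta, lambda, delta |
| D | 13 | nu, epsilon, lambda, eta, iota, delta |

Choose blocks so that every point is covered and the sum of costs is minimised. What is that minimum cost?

18

A, B together cover every point (A ∪ B = {nu, theta, epsilon, lambda, eta, iota, delta}); total cost 7 + 11 = 18.
The greedy pick D, A costs 20; no covering selection beats 18.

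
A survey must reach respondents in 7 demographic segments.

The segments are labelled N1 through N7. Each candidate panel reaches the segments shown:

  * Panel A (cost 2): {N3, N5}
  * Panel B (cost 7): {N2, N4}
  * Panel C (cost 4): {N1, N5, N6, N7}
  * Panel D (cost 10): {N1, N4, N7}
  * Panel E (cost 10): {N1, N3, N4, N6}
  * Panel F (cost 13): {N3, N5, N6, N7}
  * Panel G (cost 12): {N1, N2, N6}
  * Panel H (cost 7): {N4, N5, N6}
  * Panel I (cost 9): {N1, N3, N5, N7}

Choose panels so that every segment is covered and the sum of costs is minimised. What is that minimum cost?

13

A, B, C together cover every segment (A ∪ B ∪ C = {N1, N2, N3, N4, N5, N6, N7}); total cost 2 + 7 + 4 = 13.
No covering selection has total cost below 13.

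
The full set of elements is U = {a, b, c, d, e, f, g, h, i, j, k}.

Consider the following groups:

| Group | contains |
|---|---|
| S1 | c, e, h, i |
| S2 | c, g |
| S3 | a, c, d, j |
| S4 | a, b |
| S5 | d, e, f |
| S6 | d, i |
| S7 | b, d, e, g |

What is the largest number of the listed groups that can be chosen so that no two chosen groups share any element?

S2, S4, S5 are pairwise disjoint (S2={c,g}; S4={a,b}; S5={d,e,f}).
Every remaining group overlaps one of these, and no 4 of the listed groups are pairwise disjoint, so 3 is the maximum.

3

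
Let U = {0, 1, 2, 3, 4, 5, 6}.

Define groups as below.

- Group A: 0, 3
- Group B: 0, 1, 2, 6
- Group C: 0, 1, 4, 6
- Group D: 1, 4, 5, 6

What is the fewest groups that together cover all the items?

3

A, B, and D cover everything between them: the union {0, 1, 2, 3, 4, 5, 6} is all of U.
Only B contains 2, so B is forced; the remaining 3 items need at least 2 more groups (each remaining group adds at most 2) — so at least 3 groups are needed, and 3 is optimal.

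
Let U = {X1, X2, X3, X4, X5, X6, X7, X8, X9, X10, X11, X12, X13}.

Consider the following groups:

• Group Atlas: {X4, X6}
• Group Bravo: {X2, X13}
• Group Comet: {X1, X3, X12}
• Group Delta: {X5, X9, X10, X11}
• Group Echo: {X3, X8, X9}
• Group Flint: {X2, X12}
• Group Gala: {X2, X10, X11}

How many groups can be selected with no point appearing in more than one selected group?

Atlas, Bravo, Comet, Delta are pairwise disjoint (Atlas={X4,X6}; Bravo={X2,X13}; Comet={X1,X3,X12}; Delta={X5,X9,X10,X11}).
Every remaining group overlaps one of these, and no 5 of the listed groups are pairwise disjoint, so 4 is the maximum.

4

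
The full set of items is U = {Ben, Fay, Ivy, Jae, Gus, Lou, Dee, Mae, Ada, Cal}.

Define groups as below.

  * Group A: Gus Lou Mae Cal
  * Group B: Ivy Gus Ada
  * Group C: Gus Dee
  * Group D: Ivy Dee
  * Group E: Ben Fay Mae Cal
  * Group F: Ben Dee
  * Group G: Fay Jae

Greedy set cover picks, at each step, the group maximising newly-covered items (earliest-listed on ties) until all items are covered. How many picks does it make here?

5

Greedy: pick A (covers 4 new) → pick B (covers 2 new) → pick E (covers 2 new) → pick C (covers 1 new) → pick G (covers 1 new). Total picks: 5.
(The true minimum cover uses only 4 groups, so greedy is not optimal here.)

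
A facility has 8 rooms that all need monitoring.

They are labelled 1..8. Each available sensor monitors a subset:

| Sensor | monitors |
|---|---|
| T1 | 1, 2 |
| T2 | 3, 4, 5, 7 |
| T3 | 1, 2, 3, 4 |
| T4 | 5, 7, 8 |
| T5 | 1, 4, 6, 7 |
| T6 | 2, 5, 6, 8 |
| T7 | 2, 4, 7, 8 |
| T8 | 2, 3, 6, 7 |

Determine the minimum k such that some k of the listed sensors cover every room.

Take {T3, T5, T6}. Their union is {1, 2, 3, 4, 5, 6, 7, 8}, which is all 8 rooms.
No 2 of the 8 sensors cover everything (all 28 combinations miss at least one room), so 3 is optimal.

3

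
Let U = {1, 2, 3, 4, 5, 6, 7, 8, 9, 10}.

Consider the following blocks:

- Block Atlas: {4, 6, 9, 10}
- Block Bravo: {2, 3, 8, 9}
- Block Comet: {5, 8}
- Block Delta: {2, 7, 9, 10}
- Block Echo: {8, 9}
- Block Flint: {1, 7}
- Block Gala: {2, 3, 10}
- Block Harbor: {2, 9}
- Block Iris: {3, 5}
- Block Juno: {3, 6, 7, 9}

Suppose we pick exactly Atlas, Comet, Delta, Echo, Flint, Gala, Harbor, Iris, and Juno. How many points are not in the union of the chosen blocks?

Union of Atlas, Comet, Delta, Echo, Flint, Gala, Harbor, Iris, Juno = {1, 2, 3, 4, 5, 6, 7, 8, 9, 10} — that's every point, so 0 are uncovered.

0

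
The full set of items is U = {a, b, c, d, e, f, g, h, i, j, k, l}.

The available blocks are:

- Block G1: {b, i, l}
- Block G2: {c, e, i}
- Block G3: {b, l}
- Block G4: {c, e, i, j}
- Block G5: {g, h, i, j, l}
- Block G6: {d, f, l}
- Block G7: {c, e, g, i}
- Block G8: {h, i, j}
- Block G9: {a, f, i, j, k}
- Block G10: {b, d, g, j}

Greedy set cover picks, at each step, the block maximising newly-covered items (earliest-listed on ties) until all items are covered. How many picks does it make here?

Greedy: pick G5 (covers 5 new) → pick G9 (covers 3 new) → pick G2 (covers 2 new) → pick G10 (covers 2 new). Total picks: 4.

4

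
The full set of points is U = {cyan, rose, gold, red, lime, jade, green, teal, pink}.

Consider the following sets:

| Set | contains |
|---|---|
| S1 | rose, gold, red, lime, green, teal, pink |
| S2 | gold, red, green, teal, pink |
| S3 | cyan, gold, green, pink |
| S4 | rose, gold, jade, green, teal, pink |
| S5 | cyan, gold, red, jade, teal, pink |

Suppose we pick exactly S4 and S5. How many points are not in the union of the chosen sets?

Union of S4, S5 = {cyan, rose, gold, red, jade, green, teal, pink}.
Not covered: lime — 1 point.

1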